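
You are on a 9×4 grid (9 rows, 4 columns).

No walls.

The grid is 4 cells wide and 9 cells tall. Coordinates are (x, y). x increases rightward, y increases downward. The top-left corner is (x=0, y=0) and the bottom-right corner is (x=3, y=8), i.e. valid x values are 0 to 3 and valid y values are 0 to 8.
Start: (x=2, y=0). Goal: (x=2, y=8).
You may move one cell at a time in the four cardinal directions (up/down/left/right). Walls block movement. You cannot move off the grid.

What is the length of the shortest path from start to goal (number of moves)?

Answer: Shortest path length: 8

Derivation:
BFS from (x=2, y=0) until reaching (x=2, y=8):
  Distance 0: (x=2, y=0)
  Distance 1: (x=1, y=0), (x=3, y=0), (x=2, y=1)
  Distance 2: (x=0, y=0), (x=1, y=1), (x=3, y=1), (x=2, y=2)
  Distance 3: (x=0, y=1), (x=1, y=2), (x=3, y=2), (x=2, y=3)
  Distance 4: (x=0, y=2), (x=1, y=3), (x=3, y=3), (x=2, y=4)
  Distance 5: (x=0, y=3), (x=1, y=4), (x=3, y=4), (x=2, y=5)
  Distance 6: (x=0, y=4), (x=1, y=5), (x=3, y=5), (x=2, y=6)
  Distance 7: (x=0, y=5), (x=1, y=6), (x=3, y=6), (x=2, y=7)
  Distance 8: (x=0, y=6), (x=1, y=7), (x=3, y=7), (x=2, y=8)  <- goal reached here
One shortest path (8 moves): (x=2, y=0) -> (x=2, y=1) -> (x=2, y=2) -> (x=2, y=3) -> (x=2, y=4) -> (x=2, y=5) -> (x=2, y=6) -> (x=2, y=7) -> (x=2, y=8)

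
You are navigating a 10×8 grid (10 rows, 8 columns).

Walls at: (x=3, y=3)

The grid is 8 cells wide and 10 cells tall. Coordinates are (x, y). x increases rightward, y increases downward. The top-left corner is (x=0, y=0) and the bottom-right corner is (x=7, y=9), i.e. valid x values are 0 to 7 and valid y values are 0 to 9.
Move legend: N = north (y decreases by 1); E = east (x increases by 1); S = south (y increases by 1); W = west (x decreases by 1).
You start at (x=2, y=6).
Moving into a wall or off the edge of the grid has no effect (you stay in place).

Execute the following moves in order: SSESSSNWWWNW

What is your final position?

Start: (x=2, y=6)
  S (south): (x=2, y=6) -> (x=2, y=7)
  S (south): (x=2, y=7) -> (x=2, y=8)
  E (east): (x=2, y=8) -> (x=3, y=8)
  S (south): (x=3, y=8) -> (x=3, y=9)
  S (south): blocked, stay at (x=3, y=9)
  S (south): blocked, stay at (x=3, y=9)
  N (north): (x=3, y=9) -> (x=3, y=8)
  W (west): (x=3, y=8) -> (x=2, y=8)
  W (west): (x=2, y=8) -> (x=1, y=8)
  W (west): (x=1, y=8) -> (x=0, y=8)
  N (north): (x=0, y=8) -> (x=0, y=7)
  W (west): blocked, stay at (x=0, y=7)
Final: (x=0, y=7)

Answer: Final position: (x=0, y=7)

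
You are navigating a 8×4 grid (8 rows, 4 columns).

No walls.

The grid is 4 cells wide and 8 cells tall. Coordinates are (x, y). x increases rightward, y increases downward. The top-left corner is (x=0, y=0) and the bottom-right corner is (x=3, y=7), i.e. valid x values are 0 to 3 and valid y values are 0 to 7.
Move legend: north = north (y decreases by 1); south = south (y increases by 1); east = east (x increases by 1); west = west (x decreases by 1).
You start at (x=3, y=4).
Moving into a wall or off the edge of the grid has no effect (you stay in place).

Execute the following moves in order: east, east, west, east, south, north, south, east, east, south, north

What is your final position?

Answer: Final position: (x=3, y=5)

Derivation:
Start: (x=3, y=4)
  east (east): blocked, stay at (x=3, y=4)
  east (east): blocked, stay at (x=3, y=4)
  west (west): (x=3, y=4) -> (x=2, y=4)
  east (east): (x=2, y=4) -> (x=3, y=4)
  south (south): (x=3, y=4) -> (x=3, y=5)
  north (north): (x=3, y=5) -> (x=3, y=4)
  south (south): (x=3, y=4) -> (x=3, y=5)
  east (east): blocked, stay at (x=3, y=5)
  east (east): blocked, stay at (x=3, y=5)
  south (south): (x=3, y=5) -> (x=3, y=6)
  north (north): (x=3, y=6) -> (x=3, y=5)
Final: (x=3, y=5)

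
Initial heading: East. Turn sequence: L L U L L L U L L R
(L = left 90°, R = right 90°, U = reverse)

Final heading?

Start: East
  L (left (90° counter-clockwise)) -> North
  L (left (90° counter-clockwise)) -> West
  U (U-turn (180°)) -> East
  L (left (90° counter-clockwise)) -> North
  L (left (90° counter-clockwise)) -> West
  L (left (90° counter-clockwise)) -> South
  U (U-turn (180°)) -> North
  L (left (90° counter-clockwise)) -> West
  L (left (90° counter-clockwise)) -> South
  R (right (90° clockwise)) -> West
Final: West

Answer: Final heading: West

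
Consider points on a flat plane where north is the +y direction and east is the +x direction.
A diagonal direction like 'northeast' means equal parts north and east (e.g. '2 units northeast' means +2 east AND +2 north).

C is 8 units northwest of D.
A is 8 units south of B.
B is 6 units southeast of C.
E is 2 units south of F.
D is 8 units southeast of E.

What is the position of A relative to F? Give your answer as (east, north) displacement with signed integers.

Answer: A is at (east=6, north=-16) relative to F.

Derivation:
Place F at the origin (east=0, north=0).
  E is 2 units south of F: delta (east=+0, north=-2); E at (east=0, north=-2).
  D is 8 units southeast of E: delta (east=+8, north=-8); D at (east=8, north=-10).
  C is 8 units northwest of D: delta (east=-8, north=+8); C at (east=0, north=-2).
  B is 6 units southeast of C: delta (east=+6, north=-6); B at (east=6, north=-8).
  A is 8 units south of B: delta (east=+0, north=-8); A at (east=6, north=-16).
Therefore A relative to F: (east=6, north=-16).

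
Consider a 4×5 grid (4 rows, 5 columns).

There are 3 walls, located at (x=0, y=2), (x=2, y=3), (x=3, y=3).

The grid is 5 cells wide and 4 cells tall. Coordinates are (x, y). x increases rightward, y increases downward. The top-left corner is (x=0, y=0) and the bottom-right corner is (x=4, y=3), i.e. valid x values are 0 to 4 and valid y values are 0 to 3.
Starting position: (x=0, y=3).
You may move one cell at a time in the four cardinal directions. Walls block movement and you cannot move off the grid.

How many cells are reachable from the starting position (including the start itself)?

BFS flood-fill from (x=0, y=3):
  Distance 0: (x=0, y=3)
  Distance 1: (x=1, y=3)
  Distance 2: (x=1, y=2)
  Distance 3: (x=1, y=1), (x=2, y=2)
  Distance 4: (x=1, y=0), (x=0, y=1), (x=2, y=1), (x=3, y=2)
  Distance 5: (x=0, y=0), (x=2, y=0), (x=3, y=1), (x=4, y=2)
  Distance 6: (x=3, y=0), (x=4, y=1), (x=4, y=3)
  Distance 7: (x=4, y=0)
Total reachable: 17 (grid has 17 open cells total)

Answer: Reachable cells: 17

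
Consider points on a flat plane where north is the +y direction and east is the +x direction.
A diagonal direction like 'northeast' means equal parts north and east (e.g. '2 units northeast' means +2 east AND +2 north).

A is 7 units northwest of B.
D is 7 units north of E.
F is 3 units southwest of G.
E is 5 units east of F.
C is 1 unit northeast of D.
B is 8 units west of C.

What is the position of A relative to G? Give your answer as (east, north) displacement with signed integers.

Place G at the origin (east=0, north=0).
  F is 3 units southwest of G: delta (east=-3, north=-3); F at (east=-3, north=-3).
  E is 5 units east of F: delta (east=+5, north=+0); E at (east=2, north=-3).
  D is 7 units north of E: delta (east=+0, north=+7); D at (east=2, north=4).
  C is 1 unit northeast of D: delta (east=+1, north=+1); C at (east=3, north=5).
  B is 8 units west of C: delta (east=-8, north=+0); B at (east=-5, north=5).
  A is 7 units northwest of B: delta (east=-7, north=+7); A at (east=-12, north=12).
Therefore A relative to G: (east=-12, north=12).

Answer: A is at (east=-12, north=12) relative to G.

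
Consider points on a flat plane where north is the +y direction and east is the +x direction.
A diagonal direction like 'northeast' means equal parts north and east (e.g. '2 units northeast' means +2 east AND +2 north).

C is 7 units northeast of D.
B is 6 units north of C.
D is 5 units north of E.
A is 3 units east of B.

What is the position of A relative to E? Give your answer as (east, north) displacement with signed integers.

Answer: A is at (east=10, north=18) relative to E.

Derivation:
Place E at the origin (east=0, north=0).
  D is 5 units north of E: delta (east=+0, north=+5); D at (east=0, north=5).
  C is 7 units northeast of D: delta (east=+7, north=+7); C at (east=7, north=12).
  B is 6 units north of C: delta (east=+0, north=+6); B at (east=7, north=18).
  A is 3 units east of B: delta (east=+3, north=+0); A at (east=10, north=18).
Therefore A relative to E: (east=10, north=18).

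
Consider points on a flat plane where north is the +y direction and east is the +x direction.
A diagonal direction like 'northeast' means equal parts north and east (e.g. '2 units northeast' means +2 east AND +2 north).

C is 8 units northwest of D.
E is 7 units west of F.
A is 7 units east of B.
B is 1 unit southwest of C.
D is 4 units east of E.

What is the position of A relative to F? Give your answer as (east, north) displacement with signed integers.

Answer: A is at (east=-5, north=7) relative to F.

Derivation:
Place F at the origin (east=0, north=0).
  E is 7 units west of F: delta (east=-7, north=+0); E at (east=-7, north=0).
  D is 4 units east of E: delta (east=+4, north=+0); D at (east=-3, north=0).
  C is 8 units northwest of D: delta (east=-8, north=+8); C at (east=-11, north=8).
  B is 1 unit southwest of C: delta (east=-1, north=-1); B at (east=-12, north=7).
  A is 7 units east of B: delta (east=+7, north=+0); A at (east=-5, north=7).
Therefore A relative to F: (east=-5, north=7).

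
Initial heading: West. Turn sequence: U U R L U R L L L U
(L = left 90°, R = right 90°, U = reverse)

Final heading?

Answer: Final heading: East

Derivation:
Start: West
  U (U-turn (180°)) -> East
  U (U-turn (180°)) -> West
  R (right (90° clockwise)) -> North
  L (left (90° counter-clockwise)) -> West
  U (U-turn (180°)) -> East
  R (right (90° clockwise)) -> South
  L (left (90° counter-clockwise)) -> East
  L (left (90° counter-clockwise)) -> North
  L (left (90° counter-clockwise)) -> West
  U (U-turn (180°)) -> East
Final: East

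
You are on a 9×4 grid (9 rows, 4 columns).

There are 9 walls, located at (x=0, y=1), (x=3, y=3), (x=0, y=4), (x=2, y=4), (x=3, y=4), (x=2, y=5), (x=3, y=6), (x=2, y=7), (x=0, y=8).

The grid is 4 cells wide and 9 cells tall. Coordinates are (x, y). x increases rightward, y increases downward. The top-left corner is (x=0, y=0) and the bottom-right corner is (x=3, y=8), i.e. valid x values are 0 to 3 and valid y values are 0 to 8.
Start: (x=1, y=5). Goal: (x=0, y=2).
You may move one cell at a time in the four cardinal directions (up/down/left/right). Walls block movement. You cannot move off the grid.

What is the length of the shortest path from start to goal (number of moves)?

BFS from (x=1, y=5) until reaching (x=0, y=2):
  Distance 0: (x=1, y=5)
  Distance 1: (x=1, y=4), (x=0, y=5), (x=1, y=6)
  Distance 2: (x=1, y=3), (x=0, y=6), (x=2, y=6), (x=1, y=7)
  Distance 3: (x=1, y=2), (x=0, y=3), (x=2, y=3), (x=0, y=7), (x=1, y=8)
  Distance 4: (x=1, y=1), (x=0, y=2), (x=2, y=2), (x=2, y=8)  <- goal reached here
One shortest path (4 moves): (x=1, y=5) -> (x=1, y=4) -> (x=1, y=3) -> (x=0, y=3) -> (x=0, y=2)

Answer: Shortest path length: 4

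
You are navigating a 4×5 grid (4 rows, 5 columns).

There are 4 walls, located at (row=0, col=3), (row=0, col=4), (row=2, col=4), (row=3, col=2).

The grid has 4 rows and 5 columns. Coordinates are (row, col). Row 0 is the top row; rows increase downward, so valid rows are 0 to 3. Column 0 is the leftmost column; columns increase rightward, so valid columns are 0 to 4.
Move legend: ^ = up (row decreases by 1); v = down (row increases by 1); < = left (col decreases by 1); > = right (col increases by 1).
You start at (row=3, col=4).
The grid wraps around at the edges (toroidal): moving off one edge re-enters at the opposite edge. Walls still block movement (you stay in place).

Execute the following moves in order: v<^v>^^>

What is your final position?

Answer: Final position: (row=3, col=0)

Derivation:
Start: (row=3, col=4)
  v (down): blocked, stay at (row=3, col=4)
  < (left): (row=3, col=4) -> (row=3, col=3)
  ^ (up): (row=3, col=3) -> (row=2, col=3)
  v (down): (row=2, col=3) -> (row=3, col=3)
  > (right): (row=3, col=3) -> (row=3, col=4)
  ^ (up): blocked, stay at (row=3, col=4)
  ^ (up): blocked, stay at (row=3, col=4)
  > (right): (row=3, col=4) -> (row=3, col=0)
Final: (row=3, col=0)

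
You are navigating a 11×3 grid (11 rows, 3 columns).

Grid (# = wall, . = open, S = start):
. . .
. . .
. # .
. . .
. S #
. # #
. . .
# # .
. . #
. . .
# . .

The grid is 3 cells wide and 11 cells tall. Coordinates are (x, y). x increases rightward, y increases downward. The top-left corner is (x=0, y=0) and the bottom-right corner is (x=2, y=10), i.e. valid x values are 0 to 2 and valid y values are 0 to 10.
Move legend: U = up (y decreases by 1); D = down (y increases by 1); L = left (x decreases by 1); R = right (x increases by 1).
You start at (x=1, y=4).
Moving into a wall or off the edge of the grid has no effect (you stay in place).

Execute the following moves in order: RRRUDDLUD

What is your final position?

Start: (x=1, y=4)
  [×3]R (right): blocked, stay at (x=1, y=4)
  U (up): (x=1, y=4) -> (x=1, y=3)
  D (down): (x=1, y=3) -> (x=1, y=4)
  D (down): blocked, stay at (x=1, y=4)
  L (left): (x=1, y=4) -> (x=0, y=4)
  U (up): (x=0, y=4) -> (x=0, y=3)
  D (down): (x=0, y=3) -> (x=0, y=4)
Final: (x=0, y=4)

Answer: Final position: (x=0, y=4)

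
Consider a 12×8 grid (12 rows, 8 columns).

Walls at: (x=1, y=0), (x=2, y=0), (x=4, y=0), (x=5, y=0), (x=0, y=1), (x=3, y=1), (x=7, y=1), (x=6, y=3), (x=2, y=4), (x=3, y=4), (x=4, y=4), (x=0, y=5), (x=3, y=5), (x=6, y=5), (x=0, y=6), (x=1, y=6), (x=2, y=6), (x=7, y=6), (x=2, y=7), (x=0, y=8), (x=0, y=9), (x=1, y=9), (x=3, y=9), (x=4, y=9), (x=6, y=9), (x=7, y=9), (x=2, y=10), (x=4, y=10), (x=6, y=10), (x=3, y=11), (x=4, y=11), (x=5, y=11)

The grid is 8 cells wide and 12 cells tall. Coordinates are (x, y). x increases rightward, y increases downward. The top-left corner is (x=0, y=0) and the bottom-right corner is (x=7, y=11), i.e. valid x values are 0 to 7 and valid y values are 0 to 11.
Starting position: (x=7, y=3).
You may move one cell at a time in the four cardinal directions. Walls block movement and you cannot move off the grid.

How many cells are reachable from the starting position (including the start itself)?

BFS flood-fill from (x=7, y=3):
  Distance 0: (x=7, y=3)
  Distance 1: (x=7, y=2), (x=7, y=4)
  Distance 2: (x=6, y=2), (x=6, y=4), (x=7, y=5)
  Distance 3: (x=6, y=1), (x=5, y=2), (x=5, y=4)
  Distance 4: (x=6, y=0), (x=5, y=1), (x=4, y=2), (x=5, y=3), (x=5, y=5)
  Distance 5: (x=7, y=0), (x=4, y=1), (x=3, y=2), (x=4, y=3), (x=4, y=5), (x=5, y=6)
  Distance 6: (x=2, y=2), (x=3, y=3), (x=4, y=6), (x=6, y=6), (x=5, y=7)
  Distance 7: (x=2, y=1), (x=1, y=2), (x=2, y=3), (x=3, y=6), (x=4, y=7), (x=6, y=7), (x=5, y=8)
  Distance 8: (x=1, y=1), (x=0, y=2), (x=1, y=3), (x=3, y=7), (x=7, y=7), (x=4, y=8), (x=6, y=8), (x=5, y=9)
  Distance 9: (x=0, y=3), (x=1, y=4), (x=3, y=8), (x=7, y=8), (x=5, y=10)
  Distance 10: (x=0, y=4), (x=1, y=5), (x=2, y=8)
  Distance 11: (x=2, y=5), (x=1, y=8), (x=2, y=9)
  Distance 12: (x=1, y=7)
  Distance 13: (x=0, y=7)
Total reachable: 53 (grid has 64 open cells total)

Answer: Reachable cells: 53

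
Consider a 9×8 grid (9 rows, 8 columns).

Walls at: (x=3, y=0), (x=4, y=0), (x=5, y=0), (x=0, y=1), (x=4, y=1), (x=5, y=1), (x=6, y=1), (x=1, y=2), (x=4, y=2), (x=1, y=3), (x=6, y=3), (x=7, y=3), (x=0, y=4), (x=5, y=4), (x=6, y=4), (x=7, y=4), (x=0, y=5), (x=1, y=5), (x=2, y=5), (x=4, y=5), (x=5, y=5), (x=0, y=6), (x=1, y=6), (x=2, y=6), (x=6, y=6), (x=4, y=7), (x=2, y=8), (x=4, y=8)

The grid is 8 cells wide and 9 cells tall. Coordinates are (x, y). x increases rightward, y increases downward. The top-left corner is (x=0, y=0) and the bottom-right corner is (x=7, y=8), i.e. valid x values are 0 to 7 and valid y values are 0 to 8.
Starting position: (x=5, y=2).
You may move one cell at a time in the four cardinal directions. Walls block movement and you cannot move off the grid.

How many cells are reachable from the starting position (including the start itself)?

Answer: Reachable cells: 42

Derivation:
BFS flood-fill from (x=5, y=2):
  Distance 0: (x=5, y=2)
  Distance 1: (x=6, y=2), (x=5, y=3)
  Distance 2: (x=7, y=2), (x=4, y=3)
  Distance 3: (x=7, y=1), (x=3, y=3), (x=4, y=4)
  Distance 4: (x=7, y=0), (x=3, y=2), (x=2, y=3), (x=3, y=4)
  Distance 5: (x=6, y=0), (x=3, y=1), (x=2, y=2), (x=2, y=4), (x=3, y=5)
  Distance 6: (x=2, y=1), (x=1, y=4), (x=3, y=6)
  Distance 7: (x=2, y=0), (x=1, y=1), (x=4, y=6), (x=3, y=7)
  Distance 8: (x=1, y=0), (x=5, y=6), (x=2, y=7), (x=3, y=8)
  Distance 9: (x=0, y=0), (x=1, y=7), (x=5, y=7)
  Distance 10: (x=0, y=7), (x=6, y=7), (x=1, y=8), (x=5, y=8)
  Distance 11: (x=7, y=7), (x=0, y=8), (x=6, y=8)
  Distance 12: (x=7, y=6), (x=7, y=8)
  Distance 13: (x=7, y=5)
  Distance 14: (x=6, y=5)
Total reachable: 42 (grid has 44 open cells total)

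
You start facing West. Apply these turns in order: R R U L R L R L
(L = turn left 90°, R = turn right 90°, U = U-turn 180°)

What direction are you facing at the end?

Answer: Final heading: South

Derivation:
Start: West
  R (right (90° clockwise)) -> North
  R (right (90° clockwise)) -> East
  U (U-turn (180°)) -> West
  L (left (90° counter-clockwise)) -> South
  R (right (90° clockwise)) -> West
  L (left (90° counter-clockwise)) -> South
  R (right (90° clockwise)) -> West
  L (left (90° counter-clockwise)) -> South
Final: South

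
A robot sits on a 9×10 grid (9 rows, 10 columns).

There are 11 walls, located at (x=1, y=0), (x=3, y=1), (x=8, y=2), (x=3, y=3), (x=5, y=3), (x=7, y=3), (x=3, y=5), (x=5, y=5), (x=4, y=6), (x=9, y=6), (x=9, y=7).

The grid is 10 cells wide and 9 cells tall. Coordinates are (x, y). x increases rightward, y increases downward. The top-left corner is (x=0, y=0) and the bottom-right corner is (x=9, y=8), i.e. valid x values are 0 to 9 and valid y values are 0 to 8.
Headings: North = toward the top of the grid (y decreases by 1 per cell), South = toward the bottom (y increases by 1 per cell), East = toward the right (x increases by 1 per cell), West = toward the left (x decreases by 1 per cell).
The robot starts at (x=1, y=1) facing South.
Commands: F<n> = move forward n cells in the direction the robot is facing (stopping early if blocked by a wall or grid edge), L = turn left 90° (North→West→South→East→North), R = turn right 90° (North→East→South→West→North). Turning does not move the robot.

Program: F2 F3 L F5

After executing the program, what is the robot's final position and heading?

Answer: Final position: (x=3, y=6), facing East

Derivation:
Start: (x=1, y=1), facing South
  F2: move forward 2, now at (x=1, y=3)
  F3: move forward 3, now at (x=1, y=6)
  L: turn left, now facing East
  F5: move forward 2/5 (blocked), now at (x=3, y=6)
Final: (x=3, y=6), facing East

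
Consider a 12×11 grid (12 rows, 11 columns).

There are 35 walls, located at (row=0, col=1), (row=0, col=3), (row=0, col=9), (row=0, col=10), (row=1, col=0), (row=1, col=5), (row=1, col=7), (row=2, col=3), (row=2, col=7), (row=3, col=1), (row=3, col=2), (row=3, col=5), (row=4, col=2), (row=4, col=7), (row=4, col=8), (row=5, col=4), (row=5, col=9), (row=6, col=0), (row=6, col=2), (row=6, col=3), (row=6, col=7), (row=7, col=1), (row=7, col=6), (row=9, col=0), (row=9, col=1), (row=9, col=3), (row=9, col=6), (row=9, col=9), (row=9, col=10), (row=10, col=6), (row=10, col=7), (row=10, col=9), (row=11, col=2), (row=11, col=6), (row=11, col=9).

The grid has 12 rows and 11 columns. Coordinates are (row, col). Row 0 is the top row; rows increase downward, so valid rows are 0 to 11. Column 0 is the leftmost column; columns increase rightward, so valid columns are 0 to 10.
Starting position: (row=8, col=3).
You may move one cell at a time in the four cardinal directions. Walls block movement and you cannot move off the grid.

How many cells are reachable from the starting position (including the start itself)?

Answer: Reachable cells: 94

Derivation:
BFS flood-fill from (row=8, col=3):
  Distance 0: (row=8, col=3)
  Distance 1: (row=7, col=3), (row=8, col=2), (row=8, col=4)
  Distance 2: (row=7, col=2), (row=7, col=4), (row=8, col=1), (row=8, col=5), (row=9, col=2), (row=9, col=4)
  Distance 3: (row=6, col=4), (row=7, col=5), (row=8, col=0), (row=8, col=6), (row=9, col=5), (row=10, col=2), (row=10, col=4)
  Distance 4: (row=6, col=5), (row=7, col=0), (row=8, col=7), (row=10, col=1), (row=10, col=3), (row=10, col=5), (row=11, col=4)
  Distance 5: (row=5, col=5), (row=6, col=6), (row=7, col=7), (row=8, col=8), (row=9, col=7), (row=10, col=0), (row=11, col=1), (row=11, col=3), (row=11, col=5)
  Distance 6: (row=4, col=5), (row=5, col=6), (row=7, col=8), (row=8, col=9), (row=9, col=8), (row=11, col=0)
  Distance 7: (row=4, col=4), (row=4, col=6), (row=5, col=7), (row=6, col=8), (row=7, col=9), (row=8, col=10), (row=10, col=8)
  Distance 8: (row=3, col=4), (row=3, col=6), (row=4, col=3), (row=5, col=8), (row=6, col=9), (row=7, col=10), (row=11, col=8)
  Distance 9: (row=2, col=4), (row=2, col=6), (row=3, col=3), (row=3, col=7), (row=5, col=3), (row=6, col=10), (row=11, col=7)
  Distance 10: (row=1, col=4), (row=1, col=6), (row=2, col=5), (row=3, col=8), (row=5, col=2), (row=5, col=10)
  Distance 11: (row=0, col=4), (row=0, col=6), (row=1, col=3), (row=2, col=8), (row=3, col=9), (row=4, col=10), (row=5, col=1)
  Distance 12: (row=0, col=5), (row=0, col=7), (row=1, col=2), (row=1, col=8), (row=2, col=9), (row=3, col=10), (row=4, col=1), (row=4, col=9), (row=5, col=0), (row=6, col=1)
  Distance 13: (row=0, col=2), (row=0, col=8), (row=1, col=1), (row=1, col=9), (row=2, col=2), (row=2, col=10), (row=4, col=0)
  Distance 14: (row=1, col=10), (row=2, col=1), (row=3, col=0)
  Distance 15: (row=2, col=0)
Total reachable: 94 (grid has 97 open cells total)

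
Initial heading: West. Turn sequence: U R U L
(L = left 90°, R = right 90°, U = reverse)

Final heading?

Start: West
  U (U-turn (180°)) -> East
  R (right (90° clockwise)) -> South
  U (U-turn (180°)) -> North
  L (left (90° counter-clockwise)) -> West
Final: West

Answer: Final heading: West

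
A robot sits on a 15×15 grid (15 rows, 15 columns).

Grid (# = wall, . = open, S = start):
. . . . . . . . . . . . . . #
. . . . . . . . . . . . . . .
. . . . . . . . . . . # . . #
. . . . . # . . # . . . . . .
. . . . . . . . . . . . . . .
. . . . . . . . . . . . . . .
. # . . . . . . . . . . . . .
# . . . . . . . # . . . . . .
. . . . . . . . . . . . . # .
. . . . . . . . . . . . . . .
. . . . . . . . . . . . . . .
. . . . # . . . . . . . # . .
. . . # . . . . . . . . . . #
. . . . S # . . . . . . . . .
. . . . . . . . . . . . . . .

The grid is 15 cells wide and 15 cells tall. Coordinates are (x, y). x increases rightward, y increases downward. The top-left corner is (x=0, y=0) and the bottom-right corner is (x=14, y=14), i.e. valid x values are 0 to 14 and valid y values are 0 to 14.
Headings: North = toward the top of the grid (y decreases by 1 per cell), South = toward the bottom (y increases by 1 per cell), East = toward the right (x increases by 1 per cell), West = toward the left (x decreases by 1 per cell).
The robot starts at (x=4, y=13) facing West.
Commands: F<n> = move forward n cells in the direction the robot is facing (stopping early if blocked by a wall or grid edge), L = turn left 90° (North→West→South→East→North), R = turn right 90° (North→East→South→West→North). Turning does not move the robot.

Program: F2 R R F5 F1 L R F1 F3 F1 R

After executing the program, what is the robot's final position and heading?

Start: (x=4, y=13), facing West
  F2: move forward 2, now at (x=2, y=13)
  R: turn right, now facing North
  R: turn right, now facing East
  F5: move forward 2/5 (blocked), now at (x=4, y=13)
  F1: move forward 0/1 (blocked), now at (x=4, y=13)
  L: turn left, now facing North
  R: turn right, now facing East
  F1: move forward 0/1 (blocked), now at (x=4, y=13)
  F3: move forward 0/3 (blocked), now at (x=4, y=13)
  F1: move forward 0/1 (blocked), now at (x=4, y=13)
  R: turn right, now facing South
Final: (x=4, y=13), facing South

Answer: Final position: (x=4, y=13), facing South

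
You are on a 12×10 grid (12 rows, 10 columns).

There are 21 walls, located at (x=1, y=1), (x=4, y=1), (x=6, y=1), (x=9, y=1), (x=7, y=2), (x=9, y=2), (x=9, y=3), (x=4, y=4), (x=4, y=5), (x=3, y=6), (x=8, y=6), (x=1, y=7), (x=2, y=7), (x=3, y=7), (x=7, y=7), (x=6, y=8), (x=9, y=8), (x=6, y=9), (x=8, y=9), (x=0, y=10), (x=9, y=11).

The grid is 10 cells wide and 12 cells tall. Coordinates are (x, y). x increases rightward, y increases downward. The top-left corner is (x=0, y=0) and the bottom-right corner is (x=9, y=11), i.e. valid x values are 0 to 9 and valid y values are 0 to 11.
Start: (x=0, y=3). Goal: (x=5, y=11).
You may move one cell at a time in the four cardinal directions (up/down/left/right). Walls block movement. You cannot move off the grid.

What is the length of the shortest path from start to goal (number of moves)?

Answer: Shortest path length: 13

Derivation:
BFS from (x=0, y=3) until reaching (x=5, y=11):
  Distance 0: (x=0, y=3)
  Distance 1: (x=0, y=2), (x=1, y=3), (x=0, y=4)
  Distance 2: (x=0, y=1), (x=1, y=2), (x=2, y=3), (x=1, y=4), (x=0, y=5)
  Distance 3: (x=0, y=0), (x=2, y=2), (x=3, y=3), (x=2, y=4), (x=1, y=5), (x=0, y=6)
  Distance 4: (x=1, y=0), (x=2, y=1), (x=3, y=2), (x=4, y=3), (x=3, y=4), (x=2, y=5), (x=1, y=6), (x=0, y=7)
  Distance 5: (x=2, y=0), (x=3, y=1), (x=4, y=2), (x=5, y=3), (x=3, y=5), (x=2, y=6), (x=0, y=8)
  Distance 6: (x=3, y=0), (x=5, y=2), (x=6, y=3), (x=5, y=4), (x=1, y=8), (x=0, y=9)
  Distance 7: (x=4, y=0), (x=5, y=1), (x=6, y=2), (x=7, y=3), (x=6, y=4), (x=5, y=5), (x=2, y=8), (x=1, y=9)
  Distance 8: (x=5, y=0), (x=8, y=3), (x=7, y=4), (x=6, y=5), (x=5, y=6), (x=3, y=8), (x=2, y=9), (x=1, y=10)
  Distance 9: (x=6, y=0), (x=8, y=2), (x=8, y=4), (x=7, y=5), (x=4, y=6), (x=6, y=6), (x=5, y=7), (x=4, y=8), (x=3, y=9), (x=2, y=10), (x=1, y=11)
  Distance 10: (x=7, y=0), (x=8, y=1), (x=9, y=4), (x=8, y=5), (x=7, y=6), (x=4, y=7), (x=6, y=7), (x=5, y=8), (x=4, y=9), (x=3, y=10), (x=0, y=11), (x=2, y=11)
  Distance 11: (x=8, y=0), (x=7, y=1), (x=9, y=5), (x=5, y=9), (x=4, y=10), (x=3, y=11)
  Distance 12: (x=9, y=0), (x=9, y=6), (x=5, y=10), (x=4, y=11)
  Distance 13: (x=9, y=7), (x=6, y=10), (x=5, y=11)  <- goal reached here
One shortest path (13 moves): (x=0, y=3) -> (x=1, y=3) -> (x=2, y=3) -> (x=3, y=3) -> (x=4, y=3) -> (x=5, y=3) -> (x=5, y=4) -> (x=5, y=5) -> (x=5, y=6) -> (x=5, y=7) -> (x=5, y=8) -> (x=5, y=9) -> (x=5, y=10) -> (x=5, y=11)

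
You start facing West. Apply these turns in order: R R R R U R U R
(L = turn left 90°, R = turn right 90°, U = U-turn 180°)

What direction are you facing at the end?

Answer: Final heading: East

Derivation:
Start: West
  R (right (90° clockwise)) -> North
  R (right (90° clockwise)) -> East
  R (right (90° clockwise)) -> South
  R (right (90° clockwise)) -> West
  U (U-turn (180°)) -> East
  R (right (90° clockwise)) -> South
  U (U-turn (180°)) -> North
  R (right (90° clockwise)) -> East
Final: East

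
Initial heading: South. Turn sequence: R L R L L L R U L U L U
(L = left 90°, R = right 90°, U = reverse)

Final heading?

Answer: Final heading: East

Derivation:
Start: South
  R (right (90° clockwise)) -> West
  L (left (90° counter-clockwise)) -> South
  R (right (90° clockwise)) -> West
  L (left (90° counter-clockwise)) -> South
  L (left (90° counter-clockwise)) -> East
  L (left (90° counter-clockwise)) -> North
  R (right (90° clockwise)) -> East
  U (U-turn (180°)) -> West
  L (left (90° counter-clockwise)) -> South
  U (U-turn (180°)) -> North
  L (left (90° counter-clockwise)) -> West
  U (U-turn (180°)) -> East
Final: East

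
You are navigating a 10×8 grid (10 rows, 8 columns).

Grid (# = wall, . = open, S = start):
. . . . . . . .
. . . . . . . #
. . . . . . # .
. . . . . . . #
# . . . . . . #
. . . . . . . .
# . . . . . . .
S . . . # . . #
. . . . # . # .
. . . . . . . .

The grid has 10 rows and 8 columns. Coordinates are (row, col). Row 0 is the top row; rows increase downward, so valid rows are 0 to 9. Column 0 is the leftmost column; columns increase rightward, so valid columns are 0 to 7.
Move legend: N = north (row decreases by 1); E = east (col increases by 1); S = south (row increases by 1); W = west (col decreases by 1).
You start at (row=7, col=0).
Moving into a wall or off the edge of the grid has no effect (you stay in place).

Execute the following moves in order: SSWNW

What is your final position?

Answer: Final position: (row=8, col=0)

Derivation:
Start: (row=7, col=0)
  S (south): (row=7, col=0) -> (row=8, col=0)
  S (south): (row=8, col=0) -> (row=9, col=0)
  W (west): blocked, stay at (row=9, col=0)
  N (north): (row=9, col=0) -> (row=8, col=0)
  W (west): blocked, stay at (row=8, col=0)
Final: (row=8, col=0)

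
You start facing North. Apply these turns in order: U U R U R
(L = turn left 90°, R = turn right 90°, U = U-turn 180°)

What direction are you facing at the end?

Start: North
  U (U-turn (180°)) -> South
  U (U-turn (180°)) -> North
  R (right (90° clockwise)) -> East
  U (U-turn (180°)) -> West
  R (right (90° clockwise)) -> North
Final: North

Answer: Final heading: North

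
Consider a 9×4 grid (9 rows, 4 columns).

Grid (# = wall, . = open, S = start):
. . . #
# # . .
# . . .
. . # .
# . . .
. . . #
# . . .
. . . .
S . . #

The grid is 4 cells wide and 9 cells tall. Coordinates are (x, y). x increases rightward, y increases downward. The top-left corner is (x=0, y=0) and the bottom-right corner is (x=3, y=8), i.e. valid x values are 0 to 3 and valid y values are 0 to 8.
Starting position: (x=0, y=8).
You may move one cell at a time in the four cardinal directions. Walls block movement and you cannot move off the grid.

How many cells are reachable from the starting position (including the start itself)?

BFS flood-fill from (x=0, y=8):
  Distance 0: (x=0, y=8)
  Distance 1: (x=0, y=7), (x=1, y=8)
  Distance 2: (x=1, y=7), (x=2, y=8)
  Distance 3: (x=1, y=6), (x=2, y=7)
  Distance 4: (x=1, y=5), (x=2, y=6), (x=3, y=7)
  Distance 5: (x=1, y=4), (x=0, y=5), (x=2, y=5), (x=3, y=6)
  Distance 6: (x=1, y=3), (x=2, y=4)
  Distance 7: (x=1, y=2), (x=0, y=3), (x=3, y=4)
  Distance 8: (x=2, y=2), (x=3, y=3)
  Distance 9: (x=2, y=1), (x=3, y=2)
  Distance 10: (x=2, y=0), (x=3, y=1)
  Distance 11: (x=1, y=0)
  Distance 12: (x=0, y=0)
Total reachable: 27 (grid has 27 open cells total)

Answer: Reachable cells: 27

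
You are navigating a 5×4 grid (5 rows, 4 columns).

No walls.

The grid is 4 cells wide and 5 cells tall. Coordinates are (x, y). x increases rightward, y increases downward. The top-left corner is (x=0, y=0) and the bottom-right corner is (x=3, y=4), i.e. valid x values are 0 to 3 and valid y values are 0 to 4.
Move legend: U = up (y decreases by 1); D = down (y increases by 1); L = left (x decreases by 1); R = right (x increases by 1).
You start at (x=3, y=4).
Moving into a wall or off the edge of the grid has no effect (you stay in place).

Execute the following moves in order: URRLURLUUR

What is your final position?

Start: (x=3, y=4)
  U (up): (x=3, y=4) -> (x=3, y=3)
  R (right): blocked, stay at (x=3, y=3)
  R (right): blocked, stay at (x=3, y=3)
  L (left): (x=3, y=3) -> (x=2, y=3)
  U (up): (x=2, y=3) -> (x=2, y=2)
  R (right): (x=2, y=2) -> (x=3, y=2)
  L (left): (x=3, y=2) -> (x=2, y=2)
  U (up): (x=2, y=2) -> (x=2, y=1)
  U (up): (x=2, y=1) -> (x=2, y=0)
  R (right): (x=2, y=0) -> (x=3, y=0)
Final: (x=3, y=0)

Answer: Final position: (x=3, y=0)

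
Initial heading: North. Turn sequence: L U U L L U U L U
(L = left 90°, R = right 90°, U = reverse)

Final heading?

Start: North
  L (left (90° counter-clockwise)) -> West
  U (U-turn (180°)) -> East
  U (U-turn (180°)) -> West
  L (left (90° counter-clockwise)) -> South
  L (left (90° counter-clockwise)) -> East
  U (U-turn (180°)) -> West
  U (U-turn (180°)) -> East
  L (left (90° counter-clockwise)) -> North
  U (U-turn (180°)) -> South
Final: South

Answer: Final heading: South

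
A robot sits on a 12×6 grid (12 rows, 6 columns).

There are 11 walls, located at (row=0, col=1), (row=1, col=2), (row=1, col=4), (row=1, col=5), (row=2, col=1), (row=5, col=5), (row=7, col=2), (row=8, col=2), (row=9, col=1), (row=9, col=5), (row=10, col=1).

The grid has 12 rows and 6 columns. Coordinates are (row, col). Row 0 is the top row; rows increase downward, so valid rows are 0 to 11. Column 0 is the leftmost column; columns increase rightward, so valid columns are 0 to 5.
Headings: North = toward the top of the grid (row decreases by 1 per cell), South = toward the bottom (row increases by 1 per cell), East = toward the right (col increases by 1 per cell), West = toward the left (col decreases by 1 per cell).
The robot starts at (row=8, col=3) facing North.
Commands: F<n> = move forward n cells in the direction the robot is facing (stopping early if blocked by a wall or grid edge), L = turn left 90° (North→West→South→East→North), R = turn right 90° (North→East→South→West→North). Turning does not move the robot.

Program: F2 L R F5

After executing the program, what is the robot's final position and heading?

Start: (row=8, col=3), facing North
  F2: move forward 2, now at (row=6, col=3)
  L: turn left, now facing West
  R: turn right, now facing North
  F5: move forward 5, now at (row=1, col=3)
Final: (row=1, col=3), facing North

Answer: Final position: (row=1, col=3), facing North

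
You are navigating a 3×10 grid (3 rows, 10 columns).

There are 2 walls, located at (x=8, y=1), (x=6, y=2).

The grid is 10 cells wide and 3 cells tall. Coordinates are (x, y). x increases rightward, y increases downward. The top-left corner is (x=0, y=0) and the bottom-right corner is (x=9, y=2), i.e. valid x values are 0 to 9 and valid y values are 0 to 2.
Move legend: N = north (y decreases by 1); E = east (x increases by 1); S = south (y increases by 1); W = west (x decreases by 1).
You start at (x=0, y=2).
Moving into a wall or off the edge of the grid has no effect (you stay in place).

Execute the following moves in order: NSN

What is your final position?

Start: (x=0, y=2)
  N (north): (x=0, y=2) -> (x=0, y=1)
  S (south): (x=0, y=1) -> (x=0, y=2)
  N (north): (x=0, y=2) -> (x=0, y=1)
Final: (x=0, y=1)

Answer: Final position: (x=0, y=1)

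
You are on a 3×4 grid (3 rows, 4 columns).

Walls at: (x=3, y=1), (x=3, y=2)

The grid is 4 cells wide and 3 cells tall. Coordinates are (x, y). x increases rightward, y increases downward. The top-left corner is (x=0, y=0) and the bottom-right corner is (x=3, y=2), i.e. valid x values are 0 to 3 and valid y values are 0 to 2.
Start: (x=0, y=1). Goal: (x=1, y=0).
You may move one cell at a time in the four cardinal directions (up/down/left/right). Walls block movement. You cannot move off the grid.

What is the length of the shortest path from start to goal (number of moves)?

BFS from (x=0, y=1) until reaching (x=1, y=0):
  Distance 0: (x=0, y=1)
  Distance 1: (x=0, y=0), (x=1, y=1), (x=0, y=2)
  Distance 2: (x=1, y=0), (x=2, y=1), (x=1, y=2)  <- goal reached here
One shortest path (2 moves): (x=0, y=1) -> (x=1, y=1) -> (x=1, y=0)

Answer: Shortest path length: 2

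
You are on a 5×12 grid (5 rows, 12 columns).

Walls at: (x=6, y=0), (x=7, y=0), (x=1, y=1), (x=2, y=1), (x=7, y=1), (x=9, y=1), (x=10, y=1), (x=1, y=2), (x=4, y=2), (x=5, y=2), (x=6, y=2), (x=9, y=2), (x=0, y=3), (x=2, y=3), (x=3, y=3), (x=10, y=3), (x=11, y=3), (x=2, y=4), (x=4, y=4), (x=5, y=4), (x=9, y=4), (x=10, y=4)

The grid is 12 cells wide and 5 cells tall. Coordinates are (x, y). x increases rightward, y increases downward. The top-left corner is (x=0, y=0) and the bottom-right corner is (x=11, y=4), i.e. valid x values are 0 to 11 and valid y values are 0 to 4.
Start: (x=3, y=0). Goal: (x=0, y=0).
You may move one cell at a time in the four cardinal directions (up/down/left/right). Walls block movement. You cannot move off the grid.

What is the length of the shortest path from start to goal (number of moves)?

BFS from (x=3, y=0) until reaching (x=0, y=0):
  Distance 0: (x=3, y=0)
  Distance 1: (x=2, y=0), (x=4, y=0), (x=3, y=1)
  Distance 2: (x=1, y=0), (x=5, y=0), (x=4, y=1), (x=3, y=2)
  Distance 3: (x=0, y=0), (x=5, y=1), (x=2, y=2)  <- goal reached here
One shortest path (3 moves): (x=3, y=0) -> (x=2, y=0) -> (x=1, y=0) -> (x=0, y=0)

Answer: Shortest path length: 3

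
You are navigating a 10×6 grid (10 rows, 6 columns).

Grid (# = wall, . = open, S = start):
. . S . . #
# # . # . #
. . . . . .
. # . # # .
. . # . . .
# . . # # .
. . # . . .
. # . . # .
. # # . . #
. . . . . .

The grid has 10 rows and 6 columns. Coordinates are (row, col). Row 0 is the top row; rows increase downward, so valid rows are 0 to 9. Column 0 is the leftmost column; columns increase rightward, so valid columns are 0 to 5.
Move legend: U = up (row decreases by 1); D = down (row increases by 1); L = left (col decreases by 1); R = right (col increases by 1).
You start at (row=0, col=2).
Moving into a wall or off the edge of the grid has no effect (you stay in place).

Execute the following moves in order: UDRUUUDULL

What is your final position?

Start: (row=0, col=2)
  U (up): blocked, stay at (row=0, col=2)
  D (down): (row=0, col=2) -> (row=1, col=2)
  R (right): blocked, stay at (row=1, col=2)
  U (up): (row=1, col=2) -> (row=0, col=2)
  U (up): blocked, stay at (row=0, col=2)
  U (up): blocked, stay at (row=0, col=2)
  D (down): (row=0, col=2) -> (row=1, col=2)
  U (up): (row=1, col=2) -> (row=0, col=2)
  L (left): (row=0, col=2) -> (row=0, col=1)
  L (left): (row=0, col=1) -> (row=0, col=0)
Final: (row=0, col=0)

Answer: Final position: (row=0, col=0)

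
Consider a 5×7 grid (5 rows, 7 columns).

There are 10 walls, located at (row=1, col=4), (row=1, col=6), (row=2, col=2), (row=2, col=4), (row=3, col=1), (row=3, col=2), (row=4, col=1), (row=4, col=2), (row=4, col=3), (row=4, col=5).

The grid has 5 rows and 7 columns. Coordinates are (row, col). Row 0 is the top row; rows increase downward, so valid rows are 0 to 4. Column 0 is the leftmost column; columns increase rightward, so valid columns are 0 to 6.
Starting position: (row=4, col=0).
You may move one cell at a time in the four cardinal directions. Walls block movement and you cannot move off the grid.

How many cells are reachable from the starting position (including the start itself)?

Answer: Reachable cells: 25

Derivation:
BFS flood-fill from (row=4, col=0):
  Distance 0: (row=4, col=0)
  Distance 1: (row=3, col=0)
  Distance 2: (row=2, col=0)
  Distance 3: (row=1, col=0), (row=2, col=1)
  Distance 4: (row=0, col=0), (row=1, col=1)
  Distance 5: (row=0, col=1), (row=1, col=2)
  Distance 6: (row=0, col=2), (row=1, col=3)
  Distance 7: (row=0, col=3), (row=2, col=3)
  Distance 8: (row=0, col=4), (row=3, col=3)
  Distance 9: (row=0, col=5), (row=3, col=4)
  Distance 10: (row=0, col=6), (row=1, col=5), (row=3, col=5), (row=4, col=4)
  Distance 11: (row=2, col=5), (row=3, col=6)
  Distance 12: (row=2, col=6), (row=4, col=6)
Total reachable: 25 (grid has 25 open cells total)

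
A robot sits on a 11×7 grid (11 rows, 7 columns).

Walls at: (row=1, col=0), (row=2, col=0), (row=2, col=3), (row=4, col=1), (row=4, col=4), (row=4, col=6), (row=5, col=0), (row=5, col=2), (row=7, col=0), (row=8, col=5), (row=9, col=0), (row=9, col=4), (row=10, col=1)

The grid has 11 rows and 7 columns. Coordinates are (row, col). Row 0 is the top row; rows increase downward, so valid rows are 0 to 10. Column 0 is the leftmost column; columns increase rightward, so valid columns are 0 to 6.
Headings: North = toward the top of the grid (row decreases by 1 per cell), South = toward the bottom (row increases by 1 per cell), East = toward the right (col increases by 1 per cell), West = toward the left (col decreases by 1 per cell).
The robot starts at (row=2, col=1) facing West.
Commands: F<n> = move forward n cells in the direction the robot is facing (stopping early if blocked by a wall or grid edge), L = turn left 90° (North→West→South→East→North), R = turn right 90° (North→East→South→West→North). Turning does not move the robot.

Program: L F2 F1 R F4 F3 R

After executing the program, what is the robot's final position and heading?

Answer: Final position: (row=3, col=0), facing North

Derivation:
Start: (row=2, col=1), facing West
  L: turn left, now facing South
  F2: move forward 1/2 (blocked), now at (row=3, col=1)
  F1: move forward 0/1 (blocked), now at (row=3, col=1)
  R: turn right, now facing West
  F4: move forward 1/4 (blocked), now at (row=3, col=0)
  F3: move forward 0/3 (blocked), now at (row=3, col=0)
  R: turn right, now facing North
Final: (row=3, col=0), facing North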